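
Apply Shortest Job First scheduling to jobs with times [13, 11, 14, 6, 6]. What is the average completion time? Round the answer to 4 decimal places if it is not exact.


SJF order (ascending): [6, 6, 11, 13, 14]
Completion times:
  Job 1: burst=6, C=6
  Job 2: burst=6, C=12
  Job 3: burst=11, C=23
  Job 4: burst=13, C=36
  Job 5: burst=14, C=50
Average completion = 127/5 = 25.4

25.4


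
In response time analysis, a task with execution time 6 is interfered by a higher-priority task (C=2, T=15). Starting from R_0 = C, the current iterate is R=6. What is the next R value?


R_next = C + ceil(R_prev / T_hp) * C_hp
ceil(6 / 15) = ceil(0.4) = 1
Interference = 1 * 2 = 2
R_next = 6 + 2 = 8

8


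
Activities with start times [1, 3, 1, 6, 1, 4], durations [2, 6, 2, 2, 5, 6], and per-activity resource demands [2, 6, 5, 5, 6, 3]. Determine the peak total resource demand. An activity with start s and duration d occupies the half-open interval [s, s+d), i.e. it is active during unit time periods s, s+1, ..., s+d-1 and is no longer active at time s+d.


Each activity i is active on [start_i, start_i + duration_i).
Compute total resource usage per time slot:
  t=0: active resources = [], total = 0
  t=1: active resources = [2, 5, 6], total = 13
  t=2: active resources = [2, 5, 6], total = 13
  t=3: active resources = [6, 6], total = 12
  t=4: active resources = [6, 6, 3], total = 15
  t=5: active resources = [6, 6, 3], total = 15
  t=6: active resources = [6, 5, 3], total = 14
  t=7: active resources = [6, 5, 3], total = 14
  t=8: active resources = [6, 3], total = 9
  t=9: active resources = [3], total = 3
Peak resource demand = 15

15


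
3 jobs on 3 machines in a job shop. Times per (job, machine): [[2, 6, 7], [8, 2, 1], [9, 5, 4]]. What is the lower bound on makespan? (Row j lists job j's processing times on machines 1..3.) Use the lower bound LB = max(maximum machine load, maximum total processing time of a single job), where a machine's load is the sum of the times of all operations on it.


Machine loads:
  Machine 1: 2 + 8 + 9 = 19
  Machine 2: 6 + 2 + 5 = 13
  Machine 3: 7 + 1 + 4 = 12
Max machine load = 19
Job totals:
  Job 1: 15
  Job 2: 11
  Job 3: 18
Max job total = 18
Lower bound = max(19, 18) = 19

19


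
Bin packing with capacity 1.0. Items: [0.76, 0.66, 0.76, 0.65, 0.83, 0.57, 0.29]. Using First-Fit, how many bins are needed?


Place items sequentially using First-Fit:
  Item 0.76 -> new Bin 1
  Item 0.66 -> new Bin 2
  Item 0.76 -> new Bin 3
  Item 0.65 -> new Bin 4
  Item 0.83 -> new Bin 5
  Item 0.57 -> new Bin 6
  Item 0.29 -> Bin 2 (now 0.95)
Total bins used = 6

6


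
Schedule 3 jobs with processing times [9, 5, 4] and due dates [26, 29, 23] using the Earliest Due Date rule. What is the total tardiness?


Sort by due date (EDD order): [(4, 23), (9, 26), (5, 29)]
Compute completion times and tardiness:
  Job 1: p=4, d=23, C=4, tardiness=max(0,4-23)=0
  Job 2: p=9, d=26, C=13, tardiness=max(0,13-26)=0
  Job 3: p=5, d=29, C=18, tardiness=max(0,18-29)=0
Total tardiness = 0

0


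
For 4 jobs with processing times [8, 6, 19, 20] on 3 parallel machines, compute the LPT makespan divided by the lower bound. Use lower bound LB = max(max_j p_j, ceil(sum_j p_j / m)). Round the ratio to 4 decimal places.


LPT order: [20, 19, 8, 6]
Machine loads after assignment: [20, 19, 14]
LPT makespan = 20
Lower bound = max(max_job, ceil(total/3)) = max(20, 18) = 20
Ratio = 20 / 20 = 1.0

1.0


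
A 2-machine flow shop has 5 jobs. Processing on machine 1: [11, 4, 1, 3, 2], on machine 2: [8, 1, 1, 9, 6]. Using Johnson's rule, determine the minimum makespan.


Apply Johnson's rule:
  Group 1 (a <= b): [(3, 1, 1), (5, 2, 6), (4, 3, 9)]
  Group 2 (a > b): [(1, 11, 8), (2, 4, 1)]
Optimal job order: [3, 5, 4, 1, 2]
Schedule:
  Job 3: M1 done at 1, M2 done at 2
  Job 5: M1 done at 3, M2 done at 9
  Job 4: M1 done at 6, M2 done at 18
  Job 1: M1 done at 17, M2 done at 26
  Job 2: M1 done at 21, M2 done at 27
Makespan = 27

27


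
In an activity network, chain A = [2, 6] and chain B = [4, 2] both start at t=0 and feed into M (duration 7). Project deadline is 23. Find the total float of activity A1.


Forward pass: ES(A1) = sum of predecessors on chain A = 0
EF = ES + duration = 0 + 2 = 2
Backward pass: LF(M) = deadline = 23; LS(M) = 23 - 7 = 16
LF(A1) = LS(M) - sum(successors on chain A) = 16 - 6 = 10
LS = LF - duration = 10 - 2 = 8
Total float = LS - ES = 8 - 0 = 8

8


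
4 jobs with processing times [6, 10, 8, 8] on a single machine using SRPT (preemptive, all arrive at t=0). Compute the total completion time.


Since all jobs arrive at t=0, SRPT equals SPT ordering.
SPT order: [6, 8, 8, 10]
Completion times:
  Job 1: p=6, C=6
  Job 2: p=8, C=14
  Job 3: p=8, C=22
  Job 4: p=10, C=32
Total completion time = 6 + 14 + 22 + 32 = 74

74


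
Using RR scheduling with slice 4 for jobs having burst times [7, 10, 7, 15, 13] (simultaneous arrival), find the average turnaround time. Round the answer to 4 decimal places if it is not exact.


Time quantum = 4
Execution trace:
  J1 runs 4 units, time = 4
  J2 runs 4 units, time = 8
  J3 runs 4 units, time = 12
  J4 runs 4 units, time = 16
  J5 runs 4 units, time = 20
  J1 runs 3 units, time = 23
  J2 runs 4 units, time = 27
  J3 runs 3 units, time = 30
  J4 runs 4 units, time = 34
  J5 runs 4 units, time = 38
  J2 runs 2 units, time = 40
  J4 runs 4 units, time = 44
  J5 runs 4 units, time = 48
  J4 runs 3 units, time = 51
  J5 runs 1 units, time = 52
Finish times: [23, 40, 30, 51, 52]
Average turnaround = 196/5 = 39.2

39.2


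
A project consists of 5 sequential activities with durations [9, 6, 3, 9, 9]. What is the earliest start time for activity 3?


Activity 3 starts after activities 1 through 2 complete.
Predecessor durations: [9, 6]
ES = 9 + 6 = 15

15


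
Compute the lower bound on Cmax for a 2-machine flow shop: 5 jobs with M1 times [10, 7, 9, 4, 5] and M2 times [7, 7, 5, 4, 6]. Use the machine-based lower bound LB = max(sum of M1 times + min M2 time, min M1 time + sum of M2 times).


LB1 = sum(M1 times) + min(M2 times) = 35 + 4 = 39
LB2 = min(M1 times) + sum(M2 times) = 4 + 29 = 33
Lower bound = max(LB1, LB2) = max(39, 33) = 39

39


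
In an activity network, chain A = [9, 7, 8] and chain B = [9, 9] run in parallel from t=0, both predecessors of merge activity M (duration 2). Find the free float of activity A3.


ES(A3) = sum of predecessors on chain A = 16
EF(A3) = ES + duration = 16 + 8 = 24
Successor of A3 is M. ES(M) = max(sum(A), sum(B)) = max(24, 18) = 24
Free float = ES(successor) - EF(current) = 24 - 24 = 0

0


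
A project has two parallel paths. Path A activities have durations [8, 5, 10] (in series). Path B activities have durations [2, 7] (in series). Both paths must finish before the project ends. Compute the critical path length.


Path A total = 8 + 5 + 10 = 23
Path B total = 2 + 7 = 9
Critical path = longest path = max(23, 9) = 23

23


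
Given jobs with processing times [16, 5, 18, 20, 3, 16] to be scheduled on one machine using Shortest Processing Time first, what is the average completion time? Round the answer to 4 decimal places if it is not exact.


Sort jobs by processing time (SPT order): [3, 5, 16, 16, 18, 20]
Compute completion times sequentially:
  Job 1: processing = 3, completes at 3
  Job 2: processing = 5, completes at 8
  Job 3: processing = 16, completes at 24
  Job 4: processing = 16, completes at 40
  Job 5: processing = 18, completes at 58
  Job 6: processing = 20, completes at 78
Sum of completion times = 211
Average completion time = 211/6 = 35.1667

35.1667


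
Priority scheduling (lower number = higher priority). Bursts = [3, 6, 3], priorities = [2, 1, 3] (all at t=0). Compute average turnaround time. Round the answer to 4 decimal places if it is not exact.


Sort by priority (ascending = highest first):
Order: [(1, 6), (2, 3), (3, 3)]
Completion times:
  Priority 1, burst=6, C=6
  Priority 2, burst=3, C=9
  Priority 3, burst=3, C=12
Average turnaround = 27/3 = 9.0

9.0


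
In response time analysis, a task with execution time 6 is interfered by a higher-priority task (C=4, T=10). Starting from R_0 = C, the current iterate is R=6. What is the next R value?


R_next = C + ceil(R_prev / T_hp) * C_hp
ceil(6 / 10) = ceil(0.6) = 1
Interference = 1 * 4 = 4
R_next = 6 + 4 = 10

10


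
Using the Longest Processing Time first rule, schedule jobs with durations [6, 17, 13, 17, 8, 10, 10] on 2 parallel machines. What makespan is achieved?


Sort jobs in decreasing order (LPT): [17, 17, 13, 10, 10, 8, 6]
Assign each job to the least loaded machine:
  Machine 1: jobs [17, 13, 8], load = 38
  Machine 2: jobs [17, 10, 10, 6], load = 43
Makespan = max load = 43

43


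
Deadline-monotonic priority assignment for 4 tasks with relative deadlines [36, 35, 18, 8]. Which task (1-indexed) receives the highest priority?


Sort tasks by relative deadline (ascending):
  Task 4: deadline = 8
  Task 3: deadline = 18
  Task 2: deadline = 35
  Task 1: deadline = 36
Priority order (highest first): [4, 3, 2, 1]
Highest priority task = 4

4


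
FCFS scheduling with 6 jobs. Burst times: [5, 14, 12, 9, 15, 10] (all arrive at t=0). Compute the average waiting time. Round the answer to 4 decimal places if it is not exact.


FCFS order (as given): [5, 14, 12, 9, 15, 10]
Waiting times:
  Job 1: wait = 0
  Job 2: wait = 5
  Job 3: wait = 19
  Job 4: wait = 31
  Job 5: wait = 40
  Job 6: wait = 55
Sum of waiting times = 150
Average waiting time = 150/6 = 25.0

25.0


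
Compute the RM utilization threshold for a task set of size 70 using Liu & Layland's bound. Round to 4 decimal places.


Compute 2^(1/70) = 1.0099512906
Subtract 1: 1.0099512906 - 1 = 0.0099512906
Multiply by n: 70 * 0.0099512906 = 0.6965903420
Round to 4 dp: 0.6966

0.6966


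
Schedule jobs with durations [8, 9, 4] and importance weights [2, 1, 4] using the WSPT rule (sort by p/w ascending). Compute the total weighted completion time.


Compute p/w ratios and sort ascending (WSPT): [(4, 4), (8, 2), (9, 1)]
Compute weighted completion times:
  Job (p=4,w=4): C=4, w*C=4*4=16
  Job (p=8,w=2): C=12, w*C=2*12=24
  Job (p=9,w=1): C=21, w*C=1*21=21
Total weighted completion time = 61

61


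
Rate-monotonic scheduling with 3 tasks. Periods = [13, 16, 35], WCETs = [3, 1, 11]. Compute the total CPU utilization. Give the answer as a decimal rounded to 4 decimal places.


Compute individual utilizations (exact fractions):
  Task 1: C/T = 3/13 (approx. 0.2308)
  Task 2: C/T = 1/16 (approx. 0.0625)
  Task 3: C/T = 11/35 (approx. 0.3143)
Total utilization U = 3/13 + 1/16 + 11/35 = 4423/7280
Rounded to 4 decimal places: U = 0.6076
RM (Liu & Layland) bound for 3 tasks = 0.779763; compare with U = 4423/7280 (approx. 0.607555)
U <= bound, so schedulable by RM sufficient condition.

0.6076


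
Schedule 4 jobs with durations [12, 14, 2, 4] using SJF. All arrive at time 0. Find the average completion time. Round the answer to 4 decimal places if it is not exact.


SJF order (ascending): [2, 4, 12, 14]
Completion times:
  Job 1: burst=2, C=2
  Job 2: burst=4, C=6
  Job 3: burst=12, C=18
  Job 4: burst=14, C=32
Average completion = 58/4 = 14.5

14.5


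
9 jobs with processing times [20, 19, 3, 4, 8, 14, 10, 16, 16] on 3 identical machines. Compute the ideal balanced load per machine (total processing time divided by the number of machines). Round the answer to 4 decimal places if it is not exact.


Total processing time = 20 + 19 + 3 + 4 + 8 + 14 + 10 + 16 + 16 = 110
Number of machines = 3
Ideal balanced load = 110 / 3 = 36.6667

36.6667


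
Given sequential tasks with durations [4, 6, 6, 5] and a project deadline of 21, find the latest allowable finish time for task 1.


LF(activity 1) = deadline - sum of successor durations
Successors: activities 2 through 4 with durations [6, 6, 5]
Sum of successor durations = 17
LF = 21 - 17 = 4

4


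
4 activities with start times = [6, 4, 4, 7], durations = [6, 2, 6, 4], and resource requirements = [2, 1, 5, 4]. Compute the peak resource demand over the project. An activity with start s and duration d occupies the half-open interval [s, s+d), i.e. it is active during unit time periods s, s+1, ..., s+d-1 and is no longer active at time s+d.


Each activity i is active on [start_i, start_i + duration_i).
Compute total resource usage per time slot:
  t=0: active resources = [], total = 0
  t=1: active resources = [], total = 0
  t=2: active resources = [], total = 0
  t=3: active resources = [], total = 0
  t=4: active resources = [1, 5], total = 6
  t=5: active resources = [1, 5], total = 6
  t=6: active resources = [2, 5], total = 7
  t=7: active resources = [2, 5, 4], total = 11
  t=8: active resources = [2, 5, 4], total = 11
  t=9: active resources = [2, 5, 4], total = 11
  t=10: active resources = [2, 4], total = 6
  t=11: active resources = [2], total = 2
Peak resource demand = 11

11


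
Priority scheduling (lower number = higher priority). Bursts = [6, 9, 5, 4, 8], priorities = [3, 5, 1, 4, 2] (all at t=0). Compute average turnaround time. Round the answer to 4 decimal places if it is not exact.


Sort by priority (ascending = highest first):
Order: [(1, 5), (2, 8), (3, 6), (4, 4), (5, 9)]
Completion times:
  Priority 1, burst=5, C=5
  Priority 2, burst=8, C=13
  Priority 3, burst=6, C=19
  Priority 4, burst=4, C=23
  Priority 5, burst=9, C=32
Average turnaround = 92/5 = 18.4

18.4


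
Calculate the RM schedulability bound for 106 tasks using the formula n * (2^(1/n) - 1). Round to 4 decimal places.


Compute 2^(1/106) = 1.0065605511
Subtract 1: 1.0065605511 - 1 = 0.0065605511
Multiply by n: 106 * 0.0065605511 = 0.6954184166
Round to 4 dp: 0.6954

0.6954


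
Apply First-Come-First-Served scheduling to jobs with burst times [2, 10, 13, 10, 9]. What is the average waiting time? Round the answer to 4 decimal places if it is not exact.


FCFS order (as given): [2, 10, 13, 10, 9]
Waiting times:
  Job 1: wait = 0
  Job 2: wait = 2
  Job 3: wait = 12
  Job 4: wait = 25
  Job 5: wait = 35
Sum of waiting times = 74
Average waiting time = 74/5 = 14.8

14.8


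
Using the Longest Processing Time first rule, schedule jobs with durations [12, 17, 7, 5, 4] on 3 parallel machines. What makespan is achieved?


Sort jobs in decreasing order (LPT): [17, 12, 7, 5, 4]
Assign each job to the least loaded machine:
  Machine 1: jobs [17], load = 17
  Machine 2: jobs [12, 4], load = 16
  Machine 3: jobs [7, 5], load = 12
Makespan = max load = 17

17


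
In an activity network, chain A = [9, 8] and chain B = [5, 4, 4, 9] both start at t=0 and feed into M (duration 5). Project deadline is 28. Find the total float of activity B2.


Forward pass: ES(B2) = sum of predecessors on chain B = 5
EF = ES + duration = 5 + 4 = 9
Backward pass: LF(M) = deadline = 28; LS(M) = 28 - 5 = 23
LF(B2) = LS(M) - sum(successors on chain B) = 23 - 13 = 10
LS = LF - duration = 10 - 4 = 6
Total float = LS - ES = 6 - 5 = 1

1


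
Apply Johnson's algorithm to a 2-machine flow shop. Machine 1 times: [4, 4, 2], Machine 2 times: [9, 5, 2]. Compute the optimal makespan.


Apply Johnson's rule:
  Group 1 (a <= b): [(3, 2, 2), (1, 4, 9), (2, 4, 5)]
  Group 2 (a > b): []
Optimal job order: [3, 1, 2]
Schedule:
  Job 3: M1 done at 2, M2 done at 4
  Job 1: M1 done at 6, M2 done at 15
  Job 2: M1 done at 10, M2 done at 20
Makespan = 20

20


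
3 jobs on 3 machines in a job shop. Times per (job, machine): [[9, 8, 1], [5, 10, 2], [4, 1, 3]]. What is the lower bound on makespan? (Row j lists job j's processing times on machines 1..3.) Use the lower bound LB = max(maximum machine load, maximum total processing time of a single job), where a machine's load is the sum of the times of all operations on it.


Machine loads:
  Machine 1: 9 + 5 + 4 = 18
  Machine 2: 8 + 10 + 1 = 19
  Machine 3: 1 + 2 + 3 = 6
Max machine load = 19
Job totals:
  Job 1: 18
  Job 2: 17
  Job 3: 8
Max job total = 18
Lower bound = max(19, 18) = 19

19


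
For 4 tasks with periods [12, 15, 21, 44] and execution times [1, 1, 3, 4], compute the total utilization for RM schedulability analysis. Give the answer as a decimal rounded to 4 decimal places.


Compute individual utilizations (exact fractions):
  Task 1: C/T = 1/12 (approx. 0.0833)
  Task 2: C/T = 1/15 (approx. 0.0667)
  Task 3: C/T = 3/21 = 1/7 (approx. 0.1429)
  Task 4: C/T = 4/44 = 1/11 (approx. 0.0909)
Total utilization U = 1/12 + 1/15 + 1/7 + 1/11 = 591/1540
Rounded to 4 decimal places: U = 0.3838
RM (Liu & Layland) bound for 4 tasks = 0.756828; compare with U = 591/1540 (approx. 0.383766)
U <= bound, so schedulable by RM sufficient condition.

0.3838


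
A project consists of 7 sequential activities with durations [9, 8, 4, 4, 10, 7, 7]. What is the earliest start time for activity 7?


Activity 7 starts after activities 1 through 6 complete.
Predecessor durations: [9, 8, 4, 4, 10, 7]
ES = 9 + 8 + 4 + 4 + 10 + 7 = 42

42


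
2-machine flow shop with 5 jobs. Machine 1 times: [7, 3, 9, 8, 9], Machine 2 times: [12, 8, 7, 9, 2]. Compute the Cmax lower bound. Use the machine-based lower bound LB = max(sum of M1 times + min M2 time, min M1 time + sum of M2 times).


LB1 = sum(M1 times) + min(M2 times) = 36 + 2 = 38
LB2 = min(M1 times) + sum(M2 times) = 3 + 38 = 41
Lower bound = max(LB1, LB2) = max(38, 41) = 41

41


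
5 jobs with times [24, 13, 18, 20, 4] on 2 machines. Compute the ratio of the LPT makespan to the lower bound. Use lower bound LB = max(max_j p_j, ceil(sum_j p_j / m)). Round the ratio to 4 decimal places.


LPT order: [24, 20, 18, 13, 4]
Machine loads after assignment: [41, 38]
LPT makespan = 41
Lower bound = max(max_job, ceil(total/2)) = max(24, 40) = 40
Ratio = 41 / 40 = 1.025

1.025


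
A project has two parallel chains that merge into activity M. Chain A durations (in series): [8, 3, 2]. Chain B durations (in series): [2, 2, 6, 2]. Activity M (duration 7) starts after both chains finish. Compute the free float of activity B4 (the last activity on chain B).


ES(B4) = sum of predecessors on chain B = 10
EF(B4) = ES + duration = 10 + 2 = 12
Successor of B4 is M. ES(M) = max(sum(A), sum(B)) = max(13, 12) = 13
Free float = ES(successor) - EF(current) = 13 - 12 = 1

1


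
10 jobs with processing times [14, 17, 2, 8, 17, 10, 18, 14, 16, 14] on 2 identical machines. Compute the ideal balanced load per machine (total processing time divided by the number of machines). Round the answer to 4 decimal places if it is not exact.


Total processing time = 14 + 17 + 2 + 8 + 17 + 10 + 18 + 14 + 16 + 14 = 130
Number of machines = 2
Ideal balanced load = 130 / 2 = 65.0

65.0


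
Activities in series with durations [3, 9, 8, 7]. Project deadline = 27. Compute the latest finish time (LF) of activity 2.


LF(activity 2) = deadline - sum of successor durations
Successors: activities 3 through 4 with durations [8, 7]
Sum of successor durations = 15
LF = 27 - 15 = 12

12


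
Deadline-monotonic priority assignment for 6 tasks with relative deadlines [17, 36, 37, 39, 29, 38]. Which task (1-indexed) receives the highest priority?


Sort tasks by relative deadline (ascending):
  Task 1: deadline = 17
  Task 5: deadline = 29
  Task 2: deadline = 36
  Task 3: deadline = 37
  Task 6: deadline = 38
  Task 4: deadline = 39
Priority order (highest first): [1, 5, 2, 3, 6, 4]
Highest priority task = 1

1


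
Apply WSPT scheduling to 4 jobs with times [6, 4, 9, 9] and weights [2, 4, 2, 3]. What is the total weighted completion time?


Compute p/w ratios and sort ascending (WSPT): [(4, 4), (6, 2), (9, 3), (9, 2)]
Compute weighted completion times:
  Job (p=4,w=4): C=4, w*C=4*4=16
  Job (p=6,w=2): C=10, w*C=2*10=20
  Job (p=9,w=3): C=19, w*C=3*19=57
  Job (p=9,w=2): C=28, w*C=2*28=56
Total weighted completion time = 149

149


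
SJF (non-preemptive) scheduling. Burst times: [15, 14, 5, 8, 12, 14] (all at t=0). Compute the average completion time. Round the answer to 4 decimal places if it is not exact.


SJF order (ascending): [5, 8, 12, 14, 14, 15]
Completion times:
  Job 1: burst=5, C=5
  Job 2: burst=8, C=13
  Job 3: burst=12, C=25
  Job 4: burst=14, C=39
  Job 5: burst=14, C=53
  Job 6: burst=15, C=68
Average completion = 203/6 = 33.8333

33.8333


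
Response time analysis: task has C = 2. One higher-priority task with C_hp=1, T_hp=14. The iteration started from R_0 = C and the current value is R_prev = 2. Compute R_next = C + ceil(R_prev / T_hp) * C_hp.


R_next = C + ceil(R_prev / T_hp) * C_hp
ceil(2 / 14) = ceil(0.1429) = 1
Interference = 1 * 1 = 1
R_next = 2 + 1 = 3

3


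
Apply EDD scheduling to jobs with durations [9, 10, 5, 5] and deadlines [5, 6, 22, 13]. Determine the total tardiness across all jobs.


Sort by due date (EDD order): [(9, 5), (10, 6), (5, 13), (5, 22)]
Compute completion times and tardiness:
  Job 1: p=9, d=5, C=9, tardiness=max(0,9-5)=4
  Job 2: p=10, d=6, C=19, tardiness=max(0,19-6)=13
  Job 3: p=5, d=13, C=24, tardiness=max(0,24-13)=11
  Job 4: p=5, d=22, C=29, tardiness=max(0,29-22)=7
Total tardiness = 35

35


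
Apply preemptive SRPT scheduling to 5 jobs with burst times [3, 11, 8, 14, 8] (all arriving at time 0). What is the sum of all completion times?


Since all jobs arrive at t=0, SRPT equals SPT ordering.
SPT order: [3, 8, 8, 11, 14]
Completion times:
  Job 1: p=3, C=3
  Job 2: p=8, C=11
  Job 3: p=8, C=19
  Job 4: p=11, C=30
  Job 5: p=14, C=44
Total completion time = 3 + 11 + 19 + 30 + 44 = 107

107


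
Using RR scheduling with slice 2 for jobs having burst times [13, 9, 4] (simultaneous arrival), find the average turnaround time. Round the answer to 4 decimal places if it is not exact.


Time quantum = 2
Execution trace:
  J1 runs 2 units, time = 2
  J2 runs 2 units, time = 4
  J3 runs 2 units, time = 6
  J1 runs 2 units, time = 8
  J2 runs 2 units, time = 10
  J3 runs 2 units, time = 12
  J1 runs 2 units, time = 14
  J2 runs 2 units, time = 16
  J1 runs 2 units, time = 18
  J2 runs 2 units, time = 20
  J1 runs 2 units, time = 22
  J2 runs 1 units, time = 23
  J1 runs 2 units, time = 25
  J1 runs 1 units, time = 26
Finish times: [26, 23, 12]
Average turnaround = 61/3 = 20.3333

20.3333


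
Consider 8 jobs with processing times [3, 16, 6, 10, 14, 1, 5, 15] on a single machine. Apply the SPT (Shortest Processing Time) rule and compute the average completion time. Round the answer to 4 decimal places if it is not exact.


Sort jobs by processing time (SPT order): [1, 3, 5, 6, 10, 14, 15, 16]
Compute completion times sequentially:
  Job 1: processing = 1, completes at 1
  Job 2: processing = 3, completes at 4
  Job 3: processing = 5, completes at 9
  Job 4: processing = 6, completes at 15
  Job 5: processing = 10, completes at 25
  Job 6: processing = 14, completes at 39
  Job 7: processing = 15, completes at 54
  Job 8: processing = 16, completes at 70
Sum of completion times = 217
Average completion time = 217/8 = 27.125

27.125


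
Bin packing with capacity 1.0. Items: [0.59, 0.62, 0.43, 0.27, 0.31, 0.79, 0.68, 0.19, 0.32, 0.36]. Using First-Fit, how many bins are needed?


Place items sequentially using First-Fit:
  Item 0.59 -> new Bin 1
  Item 0.62 -> new Bin 2
  Item 0.43 -> new Bin 3
  Item 0.27 -> Bin 1 (now 0.86)
  Item 0.31 -> Bin 2 (now 0.93)
  Item 0.79 -> new Bin 4
  Item 0.68 -> new Bin 5
  Item 0.19 -> Bin 3 (now 0.62)
  Item 0.32 -> Bin 3 (now 0.94)
  Item 0.36 -> new Bin 6
Total bins used = 6

6


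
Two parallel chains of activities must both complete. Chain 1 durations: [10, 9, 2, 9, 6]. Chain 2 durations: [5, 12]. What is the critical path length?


Path A total = 10 + 9 + 2 + 9 + 6 = 36
Path B total = 5 + 12 = 17
Critical path = longest path = max(36, 17) = 36

36


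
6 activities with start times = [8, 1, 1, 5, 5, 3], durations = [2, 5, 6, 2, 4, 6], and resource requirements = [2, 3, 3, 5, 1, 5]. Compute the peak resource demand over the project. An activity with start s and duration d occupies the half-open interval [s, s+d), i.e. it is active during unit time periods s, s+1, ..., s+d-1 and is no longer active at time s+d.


Each activity i is active on [start_i, start_i + duration_i).
Compute total resource usage per time slot:
  t=0: active resources = [], total = 0
  t=1: active resources = [3, 3], total = 6
  t=2: active resources = [3, 3], total = 6
  t=3: active resources = [3, 3, 5], total = 11
  t=4: active resources = [3, 3, 5], total = 11
  t=5: active resources = [3, 3, 5, 1, 5], total = 17
  t=6: active resources = [3, 5, 1, 5], total = 14
  t=7: active resources = [1, 5], total = 6
  t=8: active resources = [2, 1, 5], total = 8
  t=9: active resources = [2], total = 2
Peak resource demand = 17

17


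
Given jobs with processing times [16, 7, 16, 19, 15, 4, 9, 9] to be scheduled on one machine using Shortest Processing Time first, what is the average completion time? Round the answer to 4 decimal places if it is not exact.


Sort jobs by processing time (SPT order): [4, 7, 9, 9, 15, 16, 16, 19]
Compute completion times sequentially:
  Job 1: processing = 4, completes at 4
  Job 2: processing = 7, completes at 11
  Job 3: processing = 9, completes at 20
  Job 4: processing = 9, completes at 29
  Job 5: processing = 15, completes at 44
  Job 6: processing = 16, completes at 60
  Job 7: processing = 16, completes at 76
  Job 8: processing = 19, completes at 95
Sum of completion times = 339
Average completion time = 339/8 = 42.375

42.375


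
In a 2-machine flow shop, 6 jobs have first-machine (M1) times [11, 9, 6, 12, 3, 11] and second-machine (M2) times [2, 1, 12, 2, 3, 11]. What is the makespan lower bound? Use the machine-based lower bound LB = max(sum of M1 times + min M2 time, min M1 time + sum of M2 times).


LB1 = sum(M1 times) + min(M2 times) = 52 + 1 = 53
LB2 = min(M1 times) + sum(M2 times) = 3 + 31 = 34
Lower bound = max(LB1, LB2) = max(53, 34) = 53

53


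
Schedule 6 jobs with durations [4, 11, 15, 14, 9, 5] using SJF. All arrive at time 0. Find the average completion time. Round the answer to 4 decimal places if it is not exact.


SJF order (ascending): [4, 5, 9, 11, 14, 15]
Completion times:
  Job 1: burst=4, C=4
  Job 2: burst=5, C=9
  Job 3: burst=9, C=18
  Job 4: burst=11, C=29
  Job 5: burst=14, C=43
  Job 6: burst=15, C=58
Average completion = 161/6 = 26.8333

26.8333


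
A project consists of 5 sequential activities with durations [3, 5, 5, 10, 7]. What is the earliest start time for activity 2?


Activity 2 starts after activities 1 through 1 complete.
Predecessor durations: [3]
ES = 3 = 3

3


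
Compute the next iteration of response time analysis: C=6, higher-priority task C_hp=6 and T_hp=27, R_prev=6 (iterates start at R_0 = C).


R_next = C + ceil(R_prev / T_hp) * C_hp
ceil(6 / 27) = ceil(0.2222) = 1
Interference = 1 * 6 = 6
R_next = 6 + 6 = 12

12


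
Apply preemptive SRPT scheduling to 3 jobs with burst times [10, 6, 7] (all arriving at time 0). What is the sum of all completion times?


Since all jobs arrive at t=0, SRPT equals SPT ordering.
SPT order: [6, 7, 10]
Completion times:
  Job 1: p=6, C=6
  Job 2: p=7, C=13
  Job 3: p=10, C=23
Total completion time = 6 + 13 + 23 = 42

42


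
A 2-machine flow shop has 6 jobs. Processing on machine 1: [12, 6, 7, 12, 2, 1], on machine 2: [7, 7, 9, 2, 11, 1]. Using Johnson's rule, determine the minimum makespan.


Apply Johnson's rule:
  Group 1 (a <= b): [(6, 1, 1), (5, 2, 11), (2, 6, 7), (3, 7, 9)]
  Group 2 (a > b): [(1, 12, 7), (4, 12, 2)]
Optimal job order: [6, 5, 2, 3, 1, 4]
Schedule:
  Job 6: M1 done at 1, M2 done at 2
  Job 5: M1 done at 3, M2 done at 14
  Job 2: M1 done at 9, M2 done at 21
  Job 3: M1 done at 16, M2 done at 30
  Job 1: M1 done at 28, M2 done at 37
  Job 4: M1 done at 40, M2 done at 42
Makespan = 42

42


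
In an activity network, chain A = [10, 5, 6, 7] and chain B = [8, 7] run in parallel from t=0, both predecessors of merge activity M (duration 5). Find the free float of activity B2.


ES(B2) = sum of predecessors on chain B = 8
EF(B2) = ES + duration = 8 + 7 = 15
Successor of B2 is M. ES(M) = max(sum(A), sum(B)) = max(28, 15) = 28
Free float = ES(successor) - EF(current) = 28 - 15 = 13

13


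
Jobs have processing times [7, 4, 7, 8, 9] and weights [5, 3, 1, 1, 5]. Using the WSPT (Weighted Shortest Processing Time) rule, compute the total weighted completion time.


Compute p/w ratios and sort ascending (WSPT): [(4, 3), (7, 5), (9, 5), (7, 1), (8, 1)]
Compute weighted completion times:
  Job (p=4,w=3): C=4, w*C=3*4=12
  Job (p=7,w=5): C=11, w*C=5*11=55
  Job (p=9,w=5): C=20, w*C=5*20=100
  Job (p=7,w=1): C=27, w*C=1*27=27
  Job (p=8,w=1): C=35, w*C=1*35=35
Total weighted completion time = 229

229


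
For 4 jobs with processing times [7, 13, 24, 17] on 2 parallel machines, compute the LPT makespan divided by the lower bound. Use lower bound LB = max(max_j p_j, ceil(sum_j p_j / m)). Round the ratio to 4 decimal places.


LPT order: [24, 17, 13, 7]
Machine loads after assignment: [31, 30]
LPT makespan = 31
Lower bound = max(max_job, ceil(total/2)) = max(24, 31) = 31
Ratio = 31 / 31 = 1.0

1.0


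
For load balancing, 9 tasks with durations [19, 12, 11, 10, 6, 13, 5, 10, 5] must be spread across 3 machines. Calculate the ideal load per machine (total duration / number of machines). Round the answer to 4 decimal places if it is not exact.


Total processing time = 19 + 12 + 11 + 10 + 6 + 13 + 5 + 10 + 5 = 91
Number of machines = 3
Ideal balanced load = 91 / 3 = 30.3333

30.3333


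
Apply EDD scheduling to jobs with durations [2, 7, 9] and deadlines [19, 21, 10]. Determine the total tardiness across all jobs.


Sort by due date (EDD order): [(9, 10), (2, 19), (7, 21)]
Compute completion times and tardiness:
  Job 1: p=9, d=10, C=9, tardiness=max(0,9-10)=0
  Job 2: p=2, d=19, C=11, tardiness=max(0,11-19)=0
  Job 3: p=7, d=21, C=18, tardiness=max(0,18-21)=0
Total tardiness = 0

0


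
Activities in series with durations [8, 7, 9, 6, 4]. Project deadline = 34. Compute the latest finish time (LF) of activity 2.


LF(activity 2) = deadline - sum of successor durations
Successors: activities 3 through 5 with durations [9, 6, 4]
Sum of successor durations = 19
LF = 34 - 19 = 15

15


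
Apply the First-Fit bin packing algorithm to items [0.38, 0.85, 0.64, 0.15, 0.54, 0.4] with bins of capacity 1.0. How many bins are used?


Place items sequentially using First-Fit:
  Item 0.38 -> new Bin 1
  Item 0.85 -> new Bin 2
  Item 0.64 -> new Bin 3
  Item 0.15 -> Bin 1 (now 0.53)
  Item 0.54 -> new Bin 4
  Item 0.4 -> Bin 1 (now 0.93)
Total bins used = 4

4


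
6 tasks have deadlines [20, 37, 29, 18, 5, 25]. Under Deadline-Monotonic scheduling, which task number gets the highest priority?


Sort tasks by relative deadline (ascending):
  Task 5: deadline = 5
  Task 4: deadline = 18
  Task 1: deadline = 20
  Task 6: deadline = 25
  Task 3: deadline = 29
  Task 2: deadline = 37
Priority order (highest first): [5, 4, 1, 6, 3, 2]
Highest priority task = 5

5


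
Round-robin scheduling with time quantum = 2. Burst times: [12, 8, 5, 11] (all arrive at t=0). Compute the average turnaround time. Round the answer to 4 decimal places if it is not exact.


Time quantum = 2
Execution trace:
  J1 runs 2 units, time = 2
  J2 runs 2 units, time = 4
  J3 runs 2 units, time = 6
  J4 runs 2 units, time = 8
  J1 runs 2 units, time = 10
  J2 runs 2 units, time = 12
  J3 runs 2 units, time = 14
  J4 runs 2 units, time = 16
  J1 runs 2 units, time = 18
  J2 runs 2 units, time = 20
  J3 runs 1 units, time = 21
  J4 runs 2 units, time = 23
  J1 runs 2 units, time = 25
  J2 runs 2 units, time = 27
  J4 runs 2 units, time = 29
  J1 runs 2 units, time = 31
  J4 runs 2 units, time = 33
  J1 runs 2 units, time = 35
  J4 runs 1 units, time = 36
Finish times: [35, 27, 21, 36]
Average turnaround = 119/4 = 29.75

29.75


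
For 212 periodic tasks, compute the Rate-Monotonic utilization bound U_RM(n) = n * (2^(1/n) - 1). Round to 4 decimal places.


Compute 2^(1/212) = 1.0032749130
Subtract 1: 1.0032749130 - 1 = 0.0032749130
Multiply by n: 212 * 0.0032749130 = 0.6942815560
Round to 4 dp: 0.6943

0.6943


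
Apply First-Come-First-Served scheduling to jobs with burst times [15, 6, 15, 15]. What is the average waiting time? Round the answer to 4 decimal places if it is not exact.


FCFS order (as given): [15, 6, 15, 15]
Waiting times:
  Job 1: wait = 0
  Job 2: wait = 15
  Job 3: wait = 21
  Job 4: wait = 36
Sum of waiting times = 72
Average waiting time = 72/4 = 18.0

18.0


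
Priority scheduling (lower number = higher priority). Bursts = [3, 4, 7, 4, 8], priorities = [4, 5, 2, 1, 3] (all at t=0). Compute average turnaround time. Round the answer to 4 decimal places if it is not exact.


Sort by priority (ascending = highest first):
Order: [(1, 4), (2, 7), (3, 8), (4, 3), (5, 4)]
Completion times:
  Priority 1, burst=4, C=4
  Priority 2, burst=7, C=11
  Priority 3, burst=8, C=19
  Priority 4, burst=3, C=22
  Priority 5, burst=4, C=26
Average turnaround = 82/5 = 16.4

16.4


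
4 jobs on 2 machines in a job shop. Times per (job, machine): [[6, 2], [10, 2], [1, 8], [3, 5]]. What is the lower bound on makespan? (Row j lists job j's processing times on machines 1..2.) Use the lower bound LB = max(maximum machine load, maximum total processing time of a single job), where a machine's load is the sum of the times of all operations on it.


Machine loads:
  Machine 1: 6 + 10 + 1 + 3 = 20
  Machine 2: 2 + 2 + 8 + 5 = 17
Max machine load = 20
Job totals:
  Job 1: 8
  Job 2: 12
  Job 3: 9
  Job 4: 8
Max job total = 12
Lower bound = max(20, 12) = 20

20


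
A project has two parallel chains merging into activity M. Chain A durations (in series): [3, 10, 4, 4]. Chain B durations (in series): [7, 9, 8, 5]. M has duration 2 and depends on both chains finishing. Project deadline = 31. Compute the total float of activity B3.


Forward pass: ES(B3) = sum of predecessors on chain B = 16
EF = ES + duration = 16 + 8 = 24
Backward pass: LF(M) = deadline = 31; LS(M) = 31 - 2 = 29
LF(B3) = LS(M) - sum(successors on chain B) = 29 - 5 = 24
LS = LF - duration = 24 - 8 = 16
Total float = LS - ES = 16 - 16 = 0

0


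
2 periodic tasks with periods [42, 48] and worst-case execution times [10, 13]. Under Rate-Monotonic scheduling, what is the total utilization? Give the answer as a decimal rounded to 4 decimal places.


Compute individual utilizations (exact fractions):
  Task 1: C/T = 10/42 = 5/21 (approx. 0.2381)
  Task 2: C/T = 13/48 (approx. 0.2708)
Total utilization U = 5/21 + 13/48 = 57/112
Rounded to 4 decimal places: U = 0.5089
RM (Liu & Layland) bound for 2 tasks = 0.828427; compare with U = 57/112 (approx. 0.508929)
U <= bound, so schedulable by RM sufficient condition.

0.5089


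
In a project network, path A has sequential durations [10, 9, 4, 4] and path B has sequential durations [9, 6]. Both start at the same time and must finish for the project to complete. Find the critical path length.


Path A total = 10 + 9 + 4 + 4 = 27
Path B total = 9 + 6 = 15
Critical path = longest path = max(27, 15) = 27

27


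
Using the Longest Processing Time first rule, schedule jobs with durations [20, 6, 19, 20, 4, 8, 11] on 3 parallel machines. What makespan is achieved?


Sort jobs in decreasing order (LPT): [20, 20, 19, 11, 8, 6, 4]
Assign each job to the least loaded machine:
  Machine 1: jobs [20, 8], load = 28
  Machine 2: jobs [20, 6, 4], load = 30
  Machine 3: jobs [19, 11], load = 30
Makespan = max load = 30

30


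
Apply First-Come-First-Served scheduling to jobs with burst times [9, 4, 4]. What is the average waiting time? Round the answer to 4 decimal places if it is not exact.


FCFS order (as given): [9, 4, 4]
Waiting times:
  Job 1: wait = 0
  Job 2: wait = 9
  Job 3: wait = 13
Sum of waiting times = 22
Average waiting time = 22/3 = 7.3333

7.3333


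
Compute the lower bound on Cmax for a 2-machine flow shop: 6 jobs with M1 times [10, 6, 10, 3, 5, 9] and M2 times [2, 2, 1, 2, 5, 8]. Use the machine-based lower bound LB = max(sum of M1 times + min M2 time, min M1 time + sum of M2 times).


LB1 = sum(M1 times) + min(M2 times) = 43 + 1 = 44
LB2 = min(M1 times) + sum(M2 times) = 3 + 20 = 23
Lower bound = max(LB1, LB2) = max(44, 23) = 44

44


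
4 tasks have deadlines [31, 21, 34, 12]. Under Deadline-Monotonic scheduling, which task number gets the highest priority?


Sort tasks by relative deadline (ascending):
  Task 4: deadline = 12
  Task 2: deadline = 21
  Task 1: deadline = 31
  Task 3: deadline = 34
Priority order (highest first): [4, 2, 1, 3]
Highest priority task = 4

4


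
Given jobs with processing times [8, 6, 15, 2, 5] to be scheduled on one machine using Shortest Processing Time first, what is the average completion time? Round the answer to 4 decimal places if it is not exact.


Sort jobs by processing time (SPT order): [2, 5, 6, 8, 15]
Compute completion times sequentially:
  Job 1: processing = 2, completes at 2
  Job 2: processing = 5, completes at 7
  Job 3: processing = 6, completes at 13
  Job 4: processing = 8, completes at 21
  Job 5: processing = 15, completes at 36
Sum of completion times = 79
Average completion time = 79/5 = 15.8

15.8


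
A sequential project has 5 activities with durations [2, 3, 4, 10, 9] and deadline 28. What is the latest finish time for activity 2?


LF(activity 2) = deadline - sum of successor durations
Successors: activities 3 through 5 with durations [4, 10, 9]
Sum of successor durations = 23
LF = 28 - 23 = 5

5


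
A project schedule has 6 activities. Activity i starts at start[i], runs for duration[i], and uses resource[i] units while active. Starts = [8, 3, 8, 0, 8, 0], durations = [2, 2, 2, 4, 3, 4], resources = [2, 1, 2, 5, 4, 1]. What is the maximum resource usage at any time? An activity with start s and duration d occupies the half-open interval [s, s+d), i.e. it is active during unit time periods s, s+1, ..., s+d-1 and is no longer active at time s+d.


Each activity i is active on [start_i, start_i + duration_i).
Compute total resource usage per time slot:
  t=0: active resources = [5, 1], total = 6
  t=1: active resources = [5, 1], total = 6
  t=2: active resources = [5, 1], total = 6
  t=3: active resources = [1, 5, 1], total = 7
  t=4: active resources = [1], total = 1
  t=5: active resources = [], total = 0
  t=6: active resources = [], total = 0
  t=7: active resources = [], total = 0
  t=8: active resources = [2, 2, 4], total = 8
  t=9: active resources = [2, 2, 4], total = 8
  t=10: active resources = [4], total = 4
Peak resource demand = 8

8


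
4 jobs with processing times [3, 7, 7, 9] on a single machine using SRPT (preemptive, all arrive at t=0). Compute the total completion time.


Since all jobs arrive at t=0, SRPT equals SPT ordering.
SPT order: [3, 7, 7, 9]
Completion times:
  Job 1: p=3, C=3
  Job 2: p=7, C=10
  Job 3: p=7, C=17
  Job 4: p=9, C=26
Total completion time = 3 + 10 + 17 + 26 = 56

56


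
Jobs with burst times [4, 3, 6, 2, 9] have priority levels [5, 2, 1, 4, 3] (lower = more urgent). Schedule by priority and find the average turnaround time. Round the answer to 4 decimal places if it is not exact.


Sort by priority (ascending = highest first):
Order: [(1, 6), (2, 3), (3, 9), (4, 2), (5, 4)]
Completion times:
  Priority 1, burst=6, C=6
  Priority 2, burst=3, C=9
  Priority 3, burst=9, C=18
  Priority 4, burst=2, C=20
  Priority 5, burst=4, C=24
Average turnaround = 77/5 = 15.4

15.4


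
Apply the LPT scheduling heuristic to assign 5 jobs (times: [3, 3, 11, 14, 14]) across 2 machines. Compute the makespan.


Sort jobs in decreasing order (LPT): [14, 14, 11, 3, 3]
Assign each job to the least loaded machine:
  Machine 1: jobs [14, 11], load = 25
  Machine 2: jobs [14, 3, 3], load = 20
Makespan = max load = 25

25


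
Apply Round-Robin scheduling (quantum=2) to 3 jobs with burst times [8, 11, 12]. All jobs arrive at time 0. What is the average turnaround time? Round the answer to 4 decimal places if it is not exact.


Time quantum = 2
Execution trace:
  J1 runs 2 units, time = 2
  J2 runs 2 units, time = 4
  J3 runs 2 units, time = 6
  J1 runs 2 units, time = 8
  J2 runs 2 units, time = 10
  J3 runs 2 units, time = 12
  J1 runs 2 units, time = 14
  J2 runs 2 units, time = 16
  J3 runs 2 units, time = 18
  J1 runs 2 units, time = 20
  J2 runs 2 units, time = 22
  J3 runs 2 units, time = 24
  J2 runs 2 units, time = 26
  J3 runs 2 units, time = 28
  J2 runs 1 units, time = 29
  J3 runs 2 units, time = 31
Finish times: [20, 29, 31]
Average turnaround = 80/3 = 26.6667

26.6667
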